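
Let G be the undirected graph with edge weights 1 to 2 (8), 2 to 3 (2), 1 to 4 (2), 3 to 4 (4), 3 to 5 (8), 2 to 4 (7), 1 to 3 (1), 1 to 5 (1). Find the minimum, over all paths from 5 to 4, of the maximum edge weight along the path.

2

Comparing a few candidate routes:
5→1→3→2→4: max(1, 1, 2, 7) = 7
5→1→4: max(1, 2) = 2
5→1→3→4: max(1, 1, 4) = 4
The minimum achievable maximum is 2.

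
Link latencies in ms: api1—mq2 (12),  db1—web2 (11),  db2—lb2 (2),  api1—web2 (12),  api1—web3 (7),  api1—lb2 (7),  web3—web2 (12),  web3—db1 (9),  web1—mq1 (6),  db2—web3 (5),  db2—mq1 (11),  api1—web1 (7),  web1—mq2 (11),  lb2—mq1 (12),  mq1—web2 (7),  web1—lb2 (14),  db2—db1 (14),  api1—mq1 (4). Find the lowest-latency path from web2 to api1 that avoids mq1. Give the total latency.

12

A few of the web2→api1 routes:
web2 → web3 → db2 → lb2 → api1: 12 + 5 + 2 + 7 = 26
web2 → db1 → db2 → lb2 → api1: 11 + 14 + 2 + 7 = 34
web2 → db1 → web3 → api1: 11 + 9 + 7 = 27
web2 → web3 → api1: 12 + 7 = 19
web2 → db1 → web3 → db2 → lb2 → api1: 11 + 9 + 5 + 2 + 7 = 34
web2 → api1: 12
Shortest: 12 ms.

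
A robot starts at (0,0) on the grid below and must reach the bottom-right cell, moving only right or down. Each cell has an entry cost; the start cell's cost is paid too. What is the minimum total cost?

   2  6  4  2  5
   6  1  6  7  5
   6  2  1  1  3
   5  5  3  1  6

Take [0,0] -> [0,1] -> [1,1] -> [2,1] -> [2,2] -> [2,3] -> [3,3] -> [3,4] for a total of 2 + 6 + 1 + 2 + 1 + 1 + 1 + 6 = 20.

20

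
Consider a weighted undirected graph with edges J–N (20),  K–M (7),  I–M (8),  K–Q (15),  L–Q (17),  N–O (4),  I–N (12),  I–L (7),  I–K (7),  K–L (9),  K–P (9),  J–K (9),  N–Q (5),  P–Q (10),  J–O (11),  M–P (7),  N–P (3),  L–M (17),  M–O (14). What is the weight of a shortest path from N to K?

Some routes from N to K:
N-Q-K: 5 + 15 = 20
N-I-K: 12 + 7 = 19
N-P-M-K: 3 + 7 + 7 = 17
N-O-J-K: 4 + 11 + 9 = 24
N-P-K: 3 + 9 = 12
Shortest: 12.

12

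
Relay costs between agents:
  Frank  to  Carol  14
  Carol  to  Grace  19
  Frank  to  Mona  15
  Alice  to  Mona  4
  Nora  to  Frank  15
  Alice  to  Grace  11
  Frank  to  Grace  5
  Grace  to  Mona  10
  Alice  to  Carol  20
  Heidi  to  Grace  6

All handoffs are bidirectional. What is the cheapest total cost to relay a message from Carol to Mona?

24

A few of the Carol→Mona routes:
Carol-Alice-Mona: 20 + 4 = 24
Carol-Frank-Grace-Alice-Mona: 14 + 5 + 11 + 4 = 34
Carol-Frank-Grace-Mona: 14 + 5 + 10 = 29
Carol-Grace-Alice-Mona: 19 + 11 + 4 = 34
Carol-Grace-Mona: 19 + 10 = 29
Carol-Frank-Mona: 14 + 15 = 29
Best route has total 24.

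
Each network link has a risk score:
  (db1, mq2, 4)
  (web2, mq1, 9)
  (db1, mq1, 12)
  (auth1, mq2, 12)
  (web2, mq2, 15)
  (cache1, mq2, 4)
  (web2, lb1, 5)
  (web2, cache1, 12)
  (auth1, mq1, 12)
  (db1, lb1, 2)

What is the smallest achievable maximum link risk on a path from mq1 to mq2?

9

A few of the mq1→mq2 routes:
mq1→web2→lb1→db1→mq2: max(9, 5, 2, 4) = 9
mq1→auth1→mq2: max(12, 12) = 12
mq1→web2→cache1→mq2: max(9, 12, 4) = 12
mq1→db1→lb1→web2→mq2: max(12, 2, 5, 15) = 15
mq1→db1→mq2: max(12, 4) = 12
mq1→db1→lb1→web2→cache1→mq2: max(12, 2, 5, 12, 4) = 12
Best route has worst link 9.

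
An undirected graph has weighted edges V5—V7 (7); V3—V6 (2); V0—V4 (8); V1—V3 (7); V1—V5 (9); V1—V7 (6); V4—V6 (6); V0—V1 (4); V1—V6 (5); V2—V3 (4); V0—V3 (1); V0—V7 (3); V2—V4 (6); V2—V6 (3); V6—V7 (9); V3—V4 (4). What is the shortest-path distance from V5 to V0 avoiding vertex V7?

13

Checking several routes:
V5 - V1 - V6 - V3 - V0: 9 + 5 + 2 + 1 = 17
V5 - V1 - V0: 9 + 4 = 13
V5 - V1 - V3 - V0: 9 + 7 + 1 = 17
Shortest: 13.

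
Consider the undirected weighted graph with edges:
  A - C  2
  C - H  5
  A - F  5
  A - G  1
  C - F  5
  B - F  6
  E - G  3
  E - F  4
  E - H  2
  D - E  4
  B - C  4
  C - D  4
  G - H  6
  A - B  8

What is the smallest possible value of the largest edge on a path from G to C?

Checking several routes:
G-E-D-C: max(3, 4, 4) = 4
G-E-F-A-C: max(3, 4, 5, 2) = 5
G-A-C: max(1, 2) = 2
G-A-F-C: max(1, 5, 5) = 5
G-E-H-C: max(3, 2, 5) = 5
G-E-F-C: max(3, 4, 5) = 5
The minimum achievable maximum is 2.

2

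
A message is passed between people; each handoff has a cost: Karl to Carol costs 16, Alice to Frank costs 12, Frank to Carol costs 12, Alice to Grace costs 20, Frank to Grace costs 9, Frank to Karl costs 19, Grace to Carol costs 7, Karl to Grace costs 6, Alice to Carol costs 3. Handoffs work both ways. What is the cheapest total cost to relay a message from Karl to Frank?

15

A few of the Karl→Frank routes:
Karl→Grace→Frank: 6 + 9 = 15
Karl→Frank: 19
Karl→Grace→Carol→Alice→Frank: 6 + 7 + 3 + 12 = 28
Karl→Grace→Carol→Frank: 6 + 7 + 12 = 25
Karl→Carol→Frank: 16 + 12 = 28
Karl→Carol→Alice→Frank: 16 + 3 + 12 = 31
Best route has total 15.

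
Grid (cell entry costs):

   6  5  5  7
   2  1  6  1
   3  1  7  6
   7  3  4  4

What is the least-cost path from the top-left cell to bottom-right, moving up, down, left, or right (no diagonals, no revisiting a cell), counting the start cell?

21

Take (0,0) (1,0) (1,1) (2,1) (3,1) (3,2) (3,3) for a total of 6 + 2 + 1 + 1 + 3 + 4 + 4 = 21.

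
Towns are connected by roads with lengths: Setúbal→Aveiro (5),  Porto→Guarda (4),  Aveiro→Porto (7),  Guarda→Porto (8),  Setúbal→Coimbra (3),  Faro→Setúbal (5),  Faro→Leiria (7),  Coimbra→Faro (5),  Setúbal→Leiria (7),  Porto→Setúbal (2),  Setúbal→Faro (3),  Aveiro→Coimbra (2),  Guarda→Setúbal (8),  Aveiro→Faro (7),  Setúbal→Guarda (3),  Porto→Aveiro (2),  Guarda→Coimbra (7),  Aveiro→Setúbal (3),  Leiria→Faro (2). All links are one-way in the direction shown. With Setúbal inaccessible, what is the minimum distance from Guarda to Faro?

Routes from Guarda to Faro avoiding Setúbal:
Guarda → Porto → Aveiro → Faro: 8 + 2 + 7 = 17
Guarda → Coimbra → Faro: 7 + 5 = 12
Guarda → Porto → Aveiro → Coimbra → Faro: 8 + 2 + 2 + 5 = 17
Best route has total 12.

12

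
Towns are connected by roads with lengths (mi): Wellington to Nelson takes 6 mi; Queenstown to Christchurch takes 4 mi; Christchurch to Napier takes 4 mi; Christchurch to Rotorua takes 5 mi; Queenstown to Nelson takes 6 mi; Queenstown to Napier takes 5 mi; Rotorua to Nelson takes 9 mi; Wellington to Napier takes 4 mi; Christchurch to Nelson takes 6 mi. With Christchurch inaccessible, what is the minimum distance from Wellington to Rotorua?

15

Candidate routes:
Wellington - Napier - Queenstown - Nelson - Rotorua: 4 + 5 + 6 + 9 = 24
Wellington - Nelson - Rotorua: 6 + 9 = 15
Shortest: 15 mi.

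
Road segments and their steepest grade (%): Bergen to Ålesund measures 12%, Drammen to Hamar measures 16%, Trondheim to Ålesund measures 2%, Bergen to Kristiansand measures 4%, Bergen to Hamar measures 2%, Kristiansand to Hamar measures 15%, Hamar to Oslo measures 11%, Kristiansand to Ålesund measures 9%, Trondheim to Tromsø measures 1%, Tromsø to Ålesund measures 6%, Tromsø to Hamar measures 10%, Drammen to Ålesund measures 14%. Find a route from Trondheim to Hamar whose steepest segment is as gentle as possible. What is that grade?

Checking several routes:
Trondheim - Tromsø - Ålesund - Bergen - Hamar: max(1, 6, 12, 2) = 12
Trondheim - Ålesund - Bergen - Hamar: max(2, 12, 2) = 12
Trondheim - Tromsø - Ålesund - Kristiansand - Bergen - Hamar: max(1, 6, 9, 4, 2) = 9
Trondheim - Ålesund - Tromsø - Hamar: max(2, 6, 10) = 10
Trondheim - Tromsø - Hamar: max(1, 10) = 10
Trondheim - Ålesund - Kristiansand - Bergen - Hamar: max(2, 9, 4, 2) = 9
Best route has worst link 9%.

9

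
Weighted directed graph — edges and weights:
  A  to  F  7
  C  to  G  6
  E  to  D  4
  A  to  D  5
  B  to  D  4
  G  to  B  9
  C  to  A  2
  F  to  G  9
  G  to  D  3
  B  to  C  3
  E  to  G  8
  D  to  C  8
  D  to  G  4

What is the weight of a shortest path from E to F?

21

Checking several routes:
E - D - C - A - F: 4 + 8 + 2 + 7 = 21
E - G - D - C - A - F: 8 + 3 + 8 + 2 + 7 = 28
E - D - G - B - C - A - F: 4 + 4 + 9 + 3 + 2 + 7 = 29
Shortest: 21.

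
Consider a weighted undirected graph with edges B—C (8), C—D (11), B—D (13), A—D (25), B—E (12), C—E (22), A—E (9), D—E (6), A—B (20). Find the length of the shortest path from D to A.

15

Comparing a few candidate routes:
D → B → E → A: 13 + 12 + 9 = 34
D → A: 25
D → E → B → A: 6 + 12 + 20 = 38
D → E → A: 6 + 9 = 15
D → B → A: 13 + 20 = 33
Best route has total 15.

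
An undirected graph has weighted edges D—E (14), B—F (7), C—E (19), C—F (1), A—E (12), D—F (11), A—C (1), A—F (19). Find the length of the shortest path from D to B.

18

Comparing a few candidate routes:
D -> F -> B: 11 + 7 = 18
D -> E -> A -> C -> F -> B: 14 + 12 + 1 + 1 + 7 = 35
D -> E -> C -> F -> B: 14 + 19 + 1 + 7 = 41
The minimum is 18.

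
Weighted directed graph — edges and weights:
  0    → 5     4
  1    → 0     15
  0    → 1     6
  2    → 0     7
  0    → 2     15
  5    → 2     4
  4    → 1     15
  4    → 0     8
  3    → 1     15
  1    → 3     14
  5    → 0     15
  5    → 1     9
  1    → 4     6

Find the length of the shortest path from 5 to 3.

Candidate routes:
5-1-3: 9 + 14 = 23
5-0-1-3: 15 + 6 + 14 = 35
5-2-0-1-3: 4 + 7 + 6 + 14 = 31
Shortest: 23.

23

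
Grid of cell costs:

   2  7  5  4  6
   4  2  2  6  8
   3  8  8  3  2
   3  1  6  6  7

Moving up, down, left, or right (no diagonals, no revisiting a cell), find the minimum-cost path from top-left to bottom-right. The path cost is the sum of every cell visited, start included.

Best path: [0,0] → [1,0] → [1,1] → [1,2] → [1,3] → [2,3] → [2,4] → [3,4]
Cost: 2 + 4 + 2 + 2 + 6 + 3 + 2 + 7 = 28

28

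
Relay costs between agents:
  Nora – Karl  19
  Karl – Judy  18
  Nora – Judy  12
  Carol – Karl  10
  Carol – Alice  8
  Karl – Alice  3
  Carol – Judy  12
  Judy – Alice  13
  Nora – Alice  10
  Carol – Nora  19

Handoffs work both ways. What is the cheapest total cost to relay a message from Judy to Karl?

16

A few of the Judy→Karl routes:
Judy-Nora-Alice-Karl: 12 + 10 + 3 = 25
Judy-Carol-Alice-Karl: 12 + 8 + 3 = 23
Judy-Alice-Karl: 13 + 3 = 16
Judy-Carol-Karl: 12 + 10 = 22
Judy-Karl: 18
Shortest: 16.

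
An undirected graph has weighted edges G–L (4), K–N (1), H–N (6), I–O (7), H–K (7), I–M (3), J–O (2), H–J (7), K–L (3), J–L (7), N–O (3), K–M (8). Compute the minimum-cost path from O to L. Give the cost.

Checking several routes:
O - J - H - N - K - L: 2 + 7 + 6 + 1 + 3 = 19
O - N - K - L: 3 + 1 + 3 = 7
O - N - H - K - L: 3 + 6 + 7 + 3 = 19
O - J - H - K - L: 2 + 7 + 7 + 3 = 19
O - J - L: 2 + 7 = 9
The minimum is 7.

7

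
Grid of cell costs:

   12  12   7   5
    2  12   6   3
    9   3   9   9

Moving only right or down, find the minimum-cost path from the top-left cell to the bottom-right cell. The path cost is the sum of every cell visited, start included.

44

Take [0,0] → [1,0] → [1,1] → [1,2] → [1,3] → [2,3] for a total of 12 + 2 + 12 + 6 + 3 + 9 = 44.
(Top row then right column would cost 48.)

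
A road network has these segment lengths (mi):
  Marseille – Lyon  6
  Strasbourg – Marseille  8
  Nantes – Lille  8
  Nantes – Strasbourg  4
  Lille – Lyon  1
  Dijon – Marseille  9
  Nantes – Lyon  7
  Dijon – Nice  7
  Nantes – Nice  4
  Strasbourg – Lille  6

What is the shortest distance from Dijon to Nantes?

11

Some routes from Dijon to Nantes:
Dijon → Nice → Nantes: 7 + 4 = 11
Dijon → Marseille → Lyon → Lille → Nantes: 9 + 6 + 1 + 8 = 24
Dijon → Marseille → Lyon → Nantes: 9 + 6 + 7 = 22
Dijon → Marseille → Strasbourg → Nantes: 9 + 8 + 4 = 21
Shortest: 11 mi.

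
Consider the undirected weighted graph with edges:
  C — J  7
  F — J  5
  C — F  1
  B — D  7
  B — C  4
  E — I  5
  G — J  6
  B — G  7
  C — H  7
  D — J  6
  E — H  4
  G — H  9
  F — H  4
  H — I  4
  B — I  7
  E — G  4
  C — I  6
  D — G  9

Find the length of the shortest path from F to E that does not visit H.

A few of the F→E routes:
F -> J -> G -> E: 5 + 6 + 4 = 15
F -> C -> B -> I -> E: 1 + 4 + 7 + 5 = 17
F -> C -> I -> E: 1 + 6 + 5 = 12
F -> C -> B -> G -> E: 1 + 4 + 7 + 4 = 16
Shortest: 12.

12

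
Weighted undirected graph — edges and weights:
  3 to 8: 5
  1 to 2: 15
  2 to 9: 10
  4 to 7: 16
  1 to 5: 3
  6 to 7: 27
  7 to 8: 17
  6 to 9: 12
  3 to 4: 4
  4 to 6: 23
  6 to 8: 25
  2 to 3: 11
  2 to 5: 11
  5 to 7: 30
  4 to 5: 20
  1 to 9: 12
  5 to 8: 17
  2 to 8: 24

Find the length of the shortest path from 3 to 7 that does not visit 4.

Checking several routes:
3-2-8-7: 11 + 24 + 17 = 52
3-8-7: 5 + 17 = 22
3-2-5-7: 11 + 11 + 30 = 52
3-8-5-7: 5 + 17 + 30 = 52
The minimum is 22.

22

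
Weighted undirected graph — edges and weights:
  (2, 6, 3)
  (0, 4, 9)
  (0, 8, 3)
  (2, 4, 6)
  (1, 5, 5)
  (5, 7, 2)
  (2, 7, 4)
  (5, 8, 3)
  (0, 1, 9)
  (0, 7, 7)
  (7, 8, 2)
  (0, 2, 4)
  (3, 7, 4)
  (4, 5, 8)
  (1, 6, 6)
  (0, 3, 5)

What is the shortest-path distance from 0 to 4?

A few of the 0→4 routes:
0 -> 2 -> 4: 4 + 6 = 10
0 -> 8 -> 7 -> 2 -> 4: 3 + 2 + 4 + 6 = 15
0 -> 4: 9
0 -> 8 -> 5 -> 4: 3 + 3 + 8 = 14
0 -> 8 -> 7 -> 5 -> 4: 3 + 2 + 2 + 8 = 15
Best route has total 9.

9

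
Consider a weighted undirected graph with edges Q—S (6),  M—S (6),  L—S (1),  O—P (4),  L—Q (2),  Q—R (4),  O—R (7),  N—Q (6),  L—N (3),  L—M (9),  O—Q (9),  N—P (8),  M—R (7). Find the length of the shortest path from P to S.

12

Comparing a few candidate routes:
P→N→L→S: 8 + 3 + 1 = 12
P→O→Q→L→S: 4 + 9 + 2 + 1 = 16
P→N→Q→L→S: 8 + 6 + 2 + 1 = 17
P→O→R→Q→L→S: 4 + 7 + 4 + 2 + 1 = 18
P→O→Q→S: 4 + 9 + 6 = 19
The minimum is 12.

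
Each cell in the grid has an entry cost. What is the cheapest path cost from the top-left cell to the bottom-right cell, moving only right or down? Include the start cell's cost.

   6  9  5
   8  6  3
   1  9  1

24

Best path: r0c0 -> r0c1 -> r0c2 -> r1c2 -> r2c2
Cost: 6 + 9 + 5 + 3 + 1 = 24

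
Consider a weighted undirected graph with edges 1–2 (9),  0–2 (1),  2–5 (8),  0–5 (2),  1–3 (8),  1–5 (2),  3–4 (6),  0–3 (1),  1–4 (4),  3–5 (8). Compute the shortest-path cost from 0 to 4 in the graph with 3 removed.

Candidate routes:
0 - 2 - 5 - 1 - 4: 1 + 8 + 2 + 4 = 15
0 - 5 - 1 - 4: 2 + 2 + 4 = 8
0 - 5 - 2 - 1 - 4: 2 + 8 + 9 + 4 = 23
0 - 2 - 1 - 4: 1 + 9 + 4 = 14
The minimum is 8.

8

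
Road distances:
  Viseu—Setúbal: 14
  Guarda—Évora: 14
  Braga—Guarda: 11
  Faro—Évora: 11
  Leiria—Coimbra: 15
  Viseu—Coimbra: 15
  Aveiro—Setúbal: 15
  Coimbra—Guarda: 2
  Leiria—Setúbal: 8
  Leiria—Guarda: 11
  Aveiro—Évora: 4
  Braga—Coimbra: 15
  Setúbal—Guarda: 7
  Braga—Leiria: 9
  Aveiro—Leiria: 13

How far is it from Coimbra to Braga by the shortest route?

Some routes from Coimbra to Braga:
Coimbra - Leiria - Braga: 15 + 9 = 24
Coimbra - Braga: 15
Coimbra - Guarda - Braga: 2 + 11 = 13
Coimbra - Guarda - Leiria - Braga: 2 + 11 + 9 = 22
Coimbra - Guarda - Setúbal - Leiria - Braga: 2 + 7 + 8 + 9 = 26
Shortest: 13.

13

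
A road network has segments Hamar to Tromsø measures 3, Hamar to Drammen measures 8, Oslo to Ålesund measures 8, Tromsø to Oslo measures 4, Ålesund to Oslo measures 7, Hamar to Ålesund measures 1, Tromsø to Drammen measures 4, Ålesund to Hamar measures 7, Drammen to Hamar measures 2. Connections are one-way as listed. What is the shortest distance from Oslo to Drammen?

Candidate routes:
Oslo→Ålesund→Hamar→Drammen: 8 + 7 + 8 = 23
Oslo→Ålesund→Hamar→Tromsø→Drammen: 8 + 7 + 3 + 4 = 22
The minimum is 22.

22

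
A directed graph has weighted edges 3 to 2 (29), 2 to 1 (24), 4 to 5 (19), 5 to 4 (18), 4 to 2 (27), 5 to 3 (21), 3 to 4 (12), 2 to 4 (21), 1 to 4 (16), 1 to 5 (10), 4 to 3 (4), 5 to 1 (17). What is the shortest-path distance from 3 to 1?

48

Paths from 3 to 1:
3 -> 2 -> 1: 29 + 24 = 53
3 -> 4 -> 5 -> 1: 12 + 19 + 17 = 48
3 -> 4 -> 2 -> 1: 12 + 27 + 24 = 63
3 -> 2 -> 4 -> 5 -> 1: 29 + 21 + 19 + 17 = 86
The minimum is 48.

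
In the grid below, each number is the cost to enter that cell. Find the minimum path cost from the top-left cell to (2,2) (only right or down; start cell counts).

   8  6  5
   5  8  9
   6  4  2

25

Path [0,0] -> [1,0] -> [2,0] -> [2,1] -> [2,2]: 8 + 5 + 6 + 4 + 2 = 25.
For comparison, the top-then-right route costs 30.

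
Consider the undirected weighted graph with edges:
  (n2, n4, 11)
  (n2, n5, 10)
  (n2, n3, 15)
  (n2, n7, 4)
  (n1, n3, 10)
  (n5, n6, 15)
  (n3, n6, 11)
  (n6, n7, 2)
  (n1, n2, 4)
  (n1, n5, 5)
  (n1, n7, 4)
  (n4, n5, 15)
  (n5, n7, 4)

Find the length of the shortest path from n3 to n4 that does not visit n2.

Paths from n3 to n4 avoiding n2:
n3 - n1 - n5 - n4: 10 + 5 + 15 = 30
n3 - n6 - n5 - n4: 11 + 15 + 15 = 41
n3 - n6 - n7 - n1 - n5 - n4: 11 + 2 + 4 + 5 + 15 = 37
n3 - n6 - n7 - n5 - n4: 11 + 2 + 4 + 15 = 32
n3 - n1 - n7 - n6 - n5 - n4: 10 + 4 + 2 + 15 + 15 = 46
n3 - n1 - n7 - n5 - n4: 10 + 4 + 4 + 15 = 33
Shortest: 30.

30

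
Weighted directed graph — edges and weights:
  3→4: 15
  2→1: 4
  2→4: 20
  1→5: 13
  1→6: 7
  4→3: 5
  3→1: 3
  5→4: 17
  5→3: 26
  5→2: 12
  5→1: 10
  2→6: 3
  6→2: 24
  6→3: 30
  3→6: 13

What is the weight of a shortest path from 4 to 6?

15

Paths from 4 to 6:
4 -> 3 -> 1 -> 5 -> 2 -> 6: 5 + 3 + 13 + 12 + 3 = 36
4 -> 3 -> 6: 5 + 13 = 18
4 -> 3 -> 1 -> 6: 5 + 3 + 7 = 15
The minimum is 15.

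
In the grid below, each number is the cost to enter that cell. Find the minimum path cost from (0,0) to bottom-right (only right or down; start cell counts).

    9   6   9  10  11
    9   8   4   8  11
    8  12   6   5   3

Cheapest: [0,0] [0,1] [1,1] [1,2] [2,2] [2,3] [2,4]
  9 + 6 + 8 + 4 + 6 + 5 + 3 = 41
For comparison, the top-then-right route costs 59.

41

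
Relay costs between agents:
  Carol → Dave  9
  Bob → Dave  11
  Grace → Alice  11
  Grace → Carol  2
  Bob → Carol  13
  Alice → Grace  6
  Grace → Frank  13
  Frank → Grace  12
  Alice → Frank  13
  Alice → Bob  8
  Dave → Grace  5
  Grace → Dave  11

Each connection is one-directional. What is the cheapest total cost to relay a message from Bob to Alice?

Candidate routes:
Bob→Dave→Grace→Alice: 11 + 5 + 11 = 27
Bob→Carol→Dave→Grace→Alice: 13 + 9 + 5 + 11 = 38
Best route has total 27.

27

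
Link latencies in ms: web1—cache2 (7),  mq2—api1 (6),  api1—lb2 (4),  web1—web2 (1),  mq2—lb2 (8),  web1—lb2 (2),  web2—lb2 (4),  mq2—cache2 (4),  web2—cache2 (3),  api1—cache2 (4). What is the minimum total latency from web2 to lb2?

3

Some routes from web2 to lb2:
web2 -> web1 -> lb2: 1 + 2 = 3
web2 -> cache2 -> api1 -> lb2: 3 + 4 + 4 = 11
web2 -> cache2 -> web1 -> lb2: 3 + 7 + 2 = 12
web2 -> cache2 -> mq2 -> lb2: 3 + 4 + 8 = 15
web2 -> lb2: 4
The minimum is 3 ms.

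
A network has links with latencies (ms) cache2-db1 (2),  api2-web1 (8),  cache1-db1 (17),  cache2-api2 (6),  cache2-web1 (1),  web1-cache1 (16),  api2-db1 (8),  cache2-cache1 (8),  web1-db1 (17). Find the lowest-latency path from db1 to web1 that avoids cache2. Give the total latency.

Candidate routes:
db1 -> cache1 -> web1: 17 + 16 = 33
db1 -> web1: 17
db1 -> api2 -> web1: 8 + 8 = 16
The minimum is 16 ms.

16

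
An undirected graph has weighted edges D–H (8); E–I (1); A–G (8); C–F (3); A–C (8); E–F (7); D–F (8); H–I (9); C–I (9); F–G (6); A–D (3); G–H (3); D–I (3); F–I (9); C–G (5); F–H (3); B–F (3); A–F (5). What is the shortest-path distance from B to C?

6

A few of the B→C routes:
B -> F -> E -> I -> C: 3 + 7 + 1 + 9 = 20
B -> F -> H -> G -> C: 3 + 3 + 3 + 5 = 14
B -> F -> A -> C: 3 + 5 + 8 = 16
B -> F -> G -> C: 3 + 6 + 5 = 14
B -> F -> C: 3 + 3 = 6
The minimum is 6.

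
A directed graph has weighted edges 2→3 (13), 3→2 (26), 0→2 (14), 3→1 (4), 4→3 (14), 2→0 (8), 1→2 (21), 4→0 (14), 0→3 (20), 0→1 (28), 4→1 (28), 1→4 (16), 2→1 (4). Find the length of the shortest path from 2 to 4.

20

Paths from 2 to 4:
2 - 0 - 1 - 4: 8 + 28 + 16 = 52
2 - 1 - 4: 4 + 16 = 20
2 - 3 - 1 - 4: 13 + 4 + 16 = 33
2 - 0 - 3 - 1 - 4: 8 + 20 + 4 + 16 = 48
Best route has total 20.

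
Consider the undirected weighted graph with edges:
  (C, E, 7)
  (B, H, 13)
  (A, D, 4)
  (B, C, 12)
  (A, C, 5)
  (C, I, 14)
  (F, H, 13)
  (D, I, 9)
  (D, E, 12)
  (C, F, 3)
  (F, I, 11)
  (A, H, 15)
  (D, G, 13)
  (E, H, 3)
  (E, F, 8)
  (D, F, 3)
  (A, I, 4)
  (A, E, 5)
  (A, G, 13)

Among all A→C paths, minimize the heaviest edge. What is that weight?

A few of the A→C routes:
A-D-F-C: max(4, 3, 3) = 4
A-I-D-F-C: max(4, 9, 3, 3) = 9
A-D-F-E-C: max(4, 3, 8, 7) = 8
A-E-F-C: max(5, 8, 3) = 8
A-C: max(5) = 5
A-E-C: max(5, 7) = 7
Best route has worst link 4.

4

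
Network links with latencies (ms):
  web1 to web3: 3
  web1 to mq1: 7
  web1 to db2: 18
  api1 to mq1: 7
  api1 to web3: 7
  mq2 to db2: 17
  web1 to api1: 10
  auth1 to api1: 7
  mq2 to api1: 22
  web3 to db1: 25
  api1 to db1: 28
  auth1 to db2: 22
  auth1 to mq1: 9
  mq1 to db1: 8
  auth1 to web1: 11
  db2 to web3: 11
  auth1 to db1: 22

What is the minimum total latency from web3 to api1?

A few of the web3→api1 routes:
web3-web1-api1: 3 + 10 = 13
web3-api1: 7
web3-web1-mq1-api1: 3 + 7 + 7 = 17
Best route has total 7 ms.

7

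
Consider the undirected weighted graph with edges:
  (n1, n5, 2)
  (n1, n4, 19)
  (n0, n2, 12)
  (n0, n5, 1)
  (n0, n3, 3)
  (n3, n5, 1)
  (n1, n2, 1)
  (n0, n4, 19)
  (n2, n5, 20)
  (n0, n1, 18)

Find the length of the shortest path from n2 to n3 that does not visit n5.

Candidate routes:
n2 → n1 → n4 → n0 → n3: 1 + 19 + 19 + 3 = 42
n2 → n1 → n0 → n3: 1 + 18 + 3 = 22
n2 → n0 → n3: 12 + 3 = 15
Best route has total 15.

15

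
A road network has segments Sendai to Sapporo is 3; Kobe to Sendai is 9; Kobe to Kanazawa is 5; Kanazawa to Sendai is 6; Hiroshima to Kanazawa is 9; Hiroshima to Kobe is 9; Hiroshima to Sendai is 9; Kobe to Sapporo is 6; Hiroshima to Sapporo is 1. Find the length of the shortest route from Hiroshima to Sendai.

4

A few of the Hiroshima→Sendai routes:
Hiroshima → Sapporo → Sendai: 1 + 3 = 4
Hiroshima → Kanazawa → Sendai: 9 + 6 = 15
Hiroshima → Sapporo → Kobe → Sendai: 1 + 6 + 9 = 16
Hiroshima → Sendai: 9
The minimum is 4.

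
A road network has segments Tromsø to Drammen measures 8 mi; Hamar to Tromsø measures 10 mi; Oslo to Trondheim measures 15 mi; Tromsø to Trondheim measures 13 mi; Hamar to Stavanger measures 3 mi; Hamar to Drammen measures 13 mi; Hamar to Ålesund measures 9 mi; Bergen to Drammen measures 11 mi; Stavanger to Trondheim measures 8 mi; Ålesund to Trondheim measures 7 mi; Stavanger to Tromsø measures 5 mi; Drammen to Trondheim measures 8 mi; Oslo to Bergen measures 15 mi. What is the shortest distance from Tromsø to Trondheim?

A few of the Tromsø→Trondheim routes:
Tromsø → Stavanger → Trondheim: 5 + 8 = 13
Tromsø → Trondheim: 13
Tromsø → Hamar → Stavanger → Trondheim: 10 + 3 + 8 = 21
Tromsø → Drammen → Trondheim: 8 + 8 = 16
Best route has total 13 mi.

13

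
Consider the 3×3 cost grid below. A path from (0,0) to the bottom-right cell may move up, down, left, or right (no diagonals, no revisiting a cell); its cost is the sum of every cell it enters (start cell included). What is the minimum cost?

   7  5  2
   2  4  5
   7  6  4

Best path: r0c0 -> r1c0 -> r1c1 -> r1c2 -> r2c2
Cost: 7 + 2 + 4 + 5 + 4 = 22

22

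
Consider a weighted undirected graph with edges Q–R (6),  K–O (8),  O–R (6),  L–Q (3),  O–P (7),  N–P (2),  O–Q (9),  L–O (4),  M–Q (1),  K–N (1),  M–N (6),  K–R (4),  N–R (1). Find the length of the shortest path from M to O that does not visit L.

10

Checking several routes:
M→Q→R→O: 1 + 6 + 6 = 13
M→Q→O: 1 + 9 = 10
M→N→P→O: 6 + 2 + 7 = 15
M→N→R→O: 6 + 1 + 6 = 13
Shortest: 10.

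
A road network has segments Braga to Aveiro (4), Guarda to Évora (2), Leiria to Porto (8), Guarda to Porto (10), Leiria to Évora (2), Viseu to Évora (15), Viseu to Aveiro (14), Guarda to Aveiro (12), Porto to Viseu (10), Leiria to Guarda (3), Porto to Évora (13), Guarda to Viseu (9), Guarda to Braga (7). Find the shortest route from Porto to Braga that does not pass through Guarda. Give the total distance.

Paths from Porto to Braga avoiding Guarda:
Porto -> Leiria -> Évora -> Viseu -> Aveiro -> Braga: 8 + 2 + 15 + 14 + 4 = 43
Porto -> Viseu -> Aveiro -> Braga: 10 + 14 + 4 = 28
Porto -> Évora -> Viseu -> Aveiro -> Braga: 13 + 15 + 14 + 4 = 46
Shortest: 28 km.

28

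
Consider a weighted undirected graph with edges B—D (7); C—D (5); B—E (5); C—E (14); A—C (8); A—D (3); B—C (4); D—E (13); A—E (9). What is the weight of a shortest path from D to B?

A few of the D→B routes:
D -> A -> E -> B: 3 + 9 + 5 = 17
D -> A -> C -> B: 3 + 8 + 4 = 15
D -> B: 7
D -> C -> E -> B: 5 + 14 + 5 = 24
D -> E -> B: 13 + 5 = 18
D -> C -> B: 5 + 4 = 9
The minimum is 7.

7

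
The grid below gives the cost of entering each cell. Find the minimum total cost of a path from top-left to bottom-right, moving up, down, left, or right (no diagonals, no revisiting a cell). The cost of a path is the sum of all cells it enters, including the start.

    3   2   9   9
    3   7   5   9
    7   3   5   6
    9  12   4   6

30

One optimal route is [0,0] [0,1] [1,1] [2,1] [2,2] [3,2] [3,3].
Its cost is 3 + 2 + 7 + 3 + 5 + 4 + 6 = 30.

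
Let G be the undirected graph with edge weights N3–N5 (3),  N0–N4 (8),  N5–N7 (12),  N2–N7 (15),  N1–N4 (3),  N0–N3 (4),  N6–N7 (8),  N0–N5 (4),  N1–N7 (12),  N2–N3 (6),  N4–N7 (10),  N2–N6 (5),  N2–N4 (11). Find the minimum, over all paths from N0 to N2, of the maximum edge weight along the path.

6

Checking several routes:
N0 -> N4 -> N7 -> N6 -> N2: max(8, 10, 8, 5) = 10
N0 -> N3 -> N2: max(4, 6) = 6
N0 -> N5 -> N3 -> N2: max(4, 3, 6) = 6
N0 -> N4 -> N2: max(8, 11) = 11
The minimum achievable maximum is 6.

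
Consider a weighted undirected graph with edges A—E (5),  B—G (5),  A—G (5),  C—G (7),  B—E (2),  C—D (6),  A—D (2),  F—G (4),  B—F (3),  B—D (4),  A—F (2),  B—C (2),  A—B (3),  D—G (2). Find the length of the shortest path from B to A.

3

A few of the B→A routes:
B → D → A: 4 + 2 = 6
B → F → A: 3 + 2 = 5
B → A: 3
B → E → A: 2 + 5 = 7
The minimum is 3.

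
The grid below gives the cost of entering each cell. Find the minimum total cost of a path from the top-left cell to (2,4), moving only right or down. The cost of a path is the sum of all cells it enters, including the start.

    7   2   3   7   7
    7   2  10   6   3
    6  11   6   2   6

33

Cheapest: (0,0) -> (0,1) -> (0,2) -> (0,3) -> (1,3) -> (2,3) -> (2,4)
  7 + 2 + 3 + 7 + 6 + 2 + 6 = 33
For comparison, the top-then-right route costs 35.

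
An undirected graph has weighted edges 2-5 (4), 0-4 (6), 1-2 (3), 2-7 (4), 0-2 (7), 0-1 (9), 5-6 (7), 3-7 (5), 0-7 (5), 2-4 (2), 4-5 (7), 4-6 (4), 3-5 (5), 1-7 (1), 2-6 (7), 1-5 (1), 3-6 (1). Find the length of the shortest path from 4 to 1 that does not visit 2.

Comparing a few candidate routes:
4 → 6 → 5 → 1: 4 + 7 + 1 = 12
4 → 6 → 3 → 7 → 1: 4 + 1 + 5 + 1 = 11
4 → 0 → 1: 6 + 9 = 15
4 → 6 → 3 → 5 → 1: 4 + 1 + 5 + 1 = 11
4 → 0 → 7 → 1: 6 + 5 + 1 = 12
4 → 5 → 1: 7 + 1 = 8
Best route has total 8.

8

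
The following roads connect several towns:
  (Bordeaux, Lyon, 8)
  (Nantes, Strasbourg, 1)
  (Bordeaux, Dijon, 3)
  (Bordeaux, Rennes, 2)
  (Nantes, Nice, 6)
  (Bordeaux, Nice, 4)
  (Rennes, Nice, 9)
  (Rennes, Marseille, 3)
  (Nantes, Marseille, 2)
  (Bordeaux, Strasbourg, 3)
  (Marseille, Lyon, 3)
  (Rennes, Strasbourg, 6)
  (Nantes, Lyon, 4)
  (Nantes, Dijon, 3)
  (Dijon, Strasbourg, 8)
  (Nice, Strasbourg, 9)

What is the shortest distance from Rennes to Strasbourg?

5

Comparing a few candidate routes:
Rennes -> Strasbourg: 6
Rennes -> Bordeaux -> Strasbourg: 2 + 3 = 5
Rennes -> Bordeaux -> Dijon -> Nantes -> Strasbourg: 2 + 3 + 3 + 1 = 9
Rennes -> Marseille -> Nantes -> Strasbourg: 3 + 2 + 1 = 6
The minimum is 5.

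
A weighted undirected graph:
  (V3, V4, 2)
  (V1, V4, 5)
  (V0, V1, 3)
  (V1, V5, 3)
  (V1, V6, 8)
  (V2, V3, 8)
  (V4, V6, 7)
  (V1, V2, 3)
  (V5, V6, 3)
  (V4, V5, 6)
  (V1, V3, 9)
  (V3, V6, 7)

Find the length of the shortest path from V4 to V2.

8

Checking several routes:
V4→V3→V2: 2 + 8 = 10
V4→V5→V1→V2: 6 + 3 + 3 = 12
V4→V1→V2: 5 + 3 = 8
Best route has total 8.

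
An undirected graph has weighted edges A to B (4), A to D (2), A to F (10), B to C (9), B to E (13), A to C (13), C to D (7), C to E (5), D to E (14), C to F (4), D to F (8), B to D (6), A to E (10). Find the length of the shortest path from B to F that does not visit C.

14

Some routes from B to F avoiding C:
B-E-A-F: 13 + 10 + 10 = 33
B-A-D-F: 4 + 2 + 8 = 14
B-A-F: 4 + 10 = 14
B-E-A-D-F: 13 + 10 + 2 + 8 = 33
B-D-A-F: 6 + 2 + 10 = 18
B-D-F: 6 + 8 = 14
The minimum is 14.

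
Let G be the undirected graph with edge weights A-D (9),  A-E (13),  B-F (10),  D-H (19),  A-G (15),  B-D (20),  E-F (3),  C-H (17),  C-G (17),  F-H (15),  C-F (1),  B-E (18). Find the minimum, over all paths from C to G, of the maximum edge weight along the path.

15

Some routes from C to G:
C -> H -> F -> E -> A -> G: max(17, 15, 3, 13, 15) = 17
C -> G: max(17) = 17
C -> F -> E -> A -> G: max(1, 3, 13, 15) = 15
The minimum achievable maximum is 15.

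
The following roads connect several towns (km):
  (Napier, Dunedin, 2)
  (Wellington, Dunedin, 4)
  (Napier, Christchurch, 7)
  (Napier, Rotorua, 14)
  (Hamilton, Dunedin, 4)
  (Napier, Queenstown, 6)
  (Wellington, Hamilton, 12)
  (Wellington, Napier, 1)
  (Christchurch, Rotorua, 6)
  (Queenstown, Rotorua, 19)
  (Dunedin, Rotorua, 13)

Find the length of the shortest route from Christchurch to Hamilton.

Checking several routes:
Christchurch -> Napier -> Dunedin -> Hamilton: 7 + 2 + 4 = 13
Christchurch -> Napier -> Wellington -> Hamilton: 7 + 1 + 12 = 20
Christchurch -> Napier -> Wellington -> Dunedin -> Hamilton: 7 + 1 + 4 + 4 = 16
Christchurch -> Napier -> Dunedin -> Wellington -> Hamilton: 7 + 2 + 4 + 12 = 25
Christchurch -> Rotorua -> Dunedin -> Hamilton: 6 + 13 + 4 = 23
Best route has total 13 km.

13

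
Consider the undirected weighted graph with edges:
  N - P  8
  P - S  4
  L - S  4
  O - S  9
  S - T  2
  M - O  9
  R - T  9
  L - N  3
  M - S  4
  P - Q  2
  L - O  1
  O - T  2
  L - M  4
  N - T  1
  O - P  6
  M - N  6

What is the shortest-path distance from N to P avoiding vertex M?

Comparing a few candidate routes:
N -> L -> S -> P: 3 + 4 + 4 = 11
N -> L -> O -> P: 3 + 1 + 6 = 10
N -> P: 8
N -> T -> S -> P: 1 + 2 + 4 = 7
N -> L -> O -> T -> S -> P: 3 + 1 + 2 + 2 + 4 = 12
N -> T -> O -> P: 1 + 2 + 6 = 9
Shortest: 7.

7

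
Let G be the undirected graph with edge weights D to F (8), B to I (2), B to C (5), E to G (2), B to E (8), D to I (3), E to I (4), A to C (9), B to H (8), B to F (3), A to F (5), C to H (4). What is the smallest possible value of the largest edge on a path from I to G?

4

Paths from I to G:
I -> E -> G: max(4, 2) = 4
I -> D -> F -> A -> C -> H -> B -> E -> G: max(3, 8, 5, 9, 4, 8, 8, 2) = 9
I -> D -> F -> B -> E -> G: max(3, 8, 3, 8, 2) = 8
I -> B -> E -> G: max(2, 8, 2) = 8
I -> D -> F -> A -> C -> B -> E -> G: max(3, 8, 5, 9, 5, 8, 2) = 9
Best route has worst link 4.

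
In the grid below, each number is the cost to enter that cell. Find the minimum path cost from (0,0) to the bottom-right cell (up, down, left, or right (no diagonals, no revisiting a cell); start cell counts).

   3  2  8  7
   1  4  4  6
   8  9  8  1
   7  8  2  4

23

Take r0c0 → r1c0 → r1c1 → r1c2 → r1c3 → r2c3 → r3c3 for a total of 3 + 1 + 4 + 4 + 6 + 1 + 4 = 23.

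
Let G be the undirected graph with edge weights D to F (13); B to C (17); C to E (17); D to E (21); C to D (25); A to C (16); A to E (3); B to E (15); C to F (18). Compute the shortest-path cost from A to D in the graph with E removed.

Candidate routes:
A → C → D: 16 + 25 = 41
A → C → F → D: 16 + 18 + 13 = 47
Shortest: 41.

41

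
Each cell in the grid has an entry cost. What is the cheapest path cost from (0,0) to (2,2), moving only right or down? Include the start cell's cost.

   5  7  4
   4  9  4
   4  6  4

23

Take [0,0] -> [1,0] -> [2,0] -> [2,1] -> [2,2] for a total of 5 + 4 + 4 + 6 + 4 = 23.
For comparison, the top-then-right route costs 24.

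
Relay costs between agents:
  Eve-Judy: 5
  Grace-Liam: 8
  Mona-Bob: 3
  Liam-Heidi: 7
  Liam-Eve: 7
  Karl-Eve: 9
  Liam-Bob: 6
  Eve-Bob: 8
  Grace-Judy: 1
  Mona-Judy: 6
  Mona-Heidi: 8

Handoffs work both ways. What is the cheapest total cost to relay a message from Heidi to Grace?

15

A few of the Heidi→Grace routes:
Heidi-Liam-Eve-Judy-Grace: 7 + 7 + 5 + 1 = 20
Heidi-Mona-Judy-Grace: 8 + 6 + 1 = 15
Heidi-Liam-Grace: 7 + 8 = 15
Shortest: 15.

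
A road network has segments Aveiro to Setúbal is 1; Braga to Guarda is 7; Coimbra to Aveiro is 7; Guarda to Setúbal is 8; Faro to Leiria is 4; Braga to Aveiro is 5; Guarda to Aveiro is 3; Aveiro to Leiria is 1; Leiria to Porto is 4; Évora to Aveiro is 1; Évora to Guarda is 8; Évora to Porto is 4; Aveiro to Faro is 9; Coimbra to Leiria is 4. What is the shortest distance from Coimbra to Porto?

Some routes from Coimbra to Porto:
Coimbra → Leiria → Aveiro → Évora → Porto: 4 + 1 + 1 + 4 = 10
Coimbra → Aveiro → Leiria → Porto: 7 + 1 + 4 = 12
Coimbra → Leiria → Porto: 4 + 4 = 8
Shortest: 8.

8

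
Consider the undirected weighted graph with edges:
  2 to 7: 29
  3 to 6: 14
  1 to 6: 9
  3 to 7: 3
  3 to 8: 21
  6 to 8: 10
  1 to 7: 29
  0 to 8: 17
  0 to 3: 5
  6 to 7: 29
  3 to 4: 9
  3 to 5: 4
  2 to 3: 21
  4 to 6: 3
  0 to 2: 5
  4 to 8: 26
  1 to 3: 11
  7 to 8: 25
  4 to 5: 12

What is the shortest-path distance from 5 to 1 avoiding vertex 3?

24

Some routes from 5 to 1 avoiding 3:
5-4-6-7-1: 12 + 3 + 29 + 29 = 73
5-4-6-1: 12 + 3 + 9 = 24
5-4-8-6-1: 12 + 26 + 10 + 9 = 57
The minimum is 24.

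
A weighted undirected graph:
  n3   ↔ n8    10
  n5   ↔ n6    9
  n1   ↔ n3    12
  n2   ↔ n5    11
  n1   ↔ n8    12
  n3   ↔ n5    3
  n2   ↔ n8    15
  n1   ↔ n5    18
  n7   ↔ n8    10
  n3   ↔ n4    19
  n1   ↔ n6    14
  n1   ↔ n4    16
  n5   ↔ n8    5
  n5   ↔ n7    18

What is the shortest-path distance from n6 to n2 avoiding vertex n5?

Routes from n6 to n2 avoiding n5:
n6→n1→n3→n8→n2: 14 + 12 + 10 + 15 = 51
n6→n1→n4→n3→n8→n2: 14 + 16 + 19 + 10 + 15 = 74
n6→n1→n8→n2: 14 + 12 + 15 = 41
Shortest: 41.

41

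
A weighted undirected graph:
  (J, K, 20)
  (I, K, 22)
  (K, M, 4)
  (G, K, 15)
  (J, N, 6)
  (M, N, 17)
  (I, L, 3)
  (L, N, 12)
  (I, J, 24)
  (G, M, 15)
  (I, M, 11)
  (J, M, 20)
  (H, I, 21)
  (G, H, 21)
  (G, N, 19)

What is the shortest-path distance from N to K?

21

Some routes from N to K:
N -> M -> K: 17 + 4 = 21
N -> J -> K: 6 + 20 = 26
N -> G -> K: 19 + 15 = 34
N -> L -> I -> M -> K: 12 + 3 + 11 + 4 = 30
N -> J -> M -> K: 6 + 20 + 4 = 30
N -> L -> I -> K: 12 + 3 + 22 = 37
The minimum is 21.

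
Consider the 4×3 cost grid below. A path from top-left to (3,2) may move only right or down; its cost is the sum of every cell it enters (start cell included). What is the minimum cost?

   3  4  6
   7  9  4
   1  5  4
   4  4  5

24

One optimal route is (0,0) (1,0) (2,0) (3,0) (3,1) (3,2).
Its cost is 3 + 7 + 1 + 4 + 4 + 5 = 24.
(Top row then right column would cost 26.)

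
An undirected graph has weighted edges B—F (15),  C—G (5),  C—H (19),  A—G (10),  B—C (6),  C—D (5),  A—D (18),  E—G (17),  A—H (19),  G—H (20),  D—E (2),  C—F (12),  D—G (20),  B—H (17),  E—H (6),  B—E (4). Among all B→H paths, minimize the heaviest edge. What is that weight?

6

Some routes from B to H:
B -> H: max(17) = 17
B -> F -> C -> D -> E -> H: max(15, 12, 5, 2, 6) = 15
B -> F -> C -> G -> E -> H: max(15, 12, 5, 17, 6) = 17
B -> E -> H: max(4, 6) = 6
B -> C -> D -> E -> H: max(6, 5, 2, 6) = 6
Best route has worst link 6.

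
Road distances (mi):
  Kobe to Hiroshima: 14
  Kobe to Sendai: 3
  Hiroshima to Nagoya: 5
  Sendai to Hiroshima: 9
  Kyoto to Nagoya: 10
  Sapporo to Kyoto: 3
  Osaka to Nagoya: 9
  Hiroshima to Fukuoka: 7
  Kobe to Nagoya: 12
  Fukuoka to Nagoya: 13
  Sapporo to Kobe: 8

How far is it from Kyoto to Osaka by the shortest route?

19

A few of the Kyoto→Osaka routes:
Kyoto-Sapporo-Kobe-Nagoya-Osaka: 3 + 8 + 12 + 9 = 32
Kyoto-Nagoya-Osaka: 10 + 9 = 19
Kyoto-Sapporo-Kobe-Sendai-Hiroshima-Nagoya-Osaka: 3 + 8 + 3 + 9 + 5 + 9 = 37
Best route has total 19 mi.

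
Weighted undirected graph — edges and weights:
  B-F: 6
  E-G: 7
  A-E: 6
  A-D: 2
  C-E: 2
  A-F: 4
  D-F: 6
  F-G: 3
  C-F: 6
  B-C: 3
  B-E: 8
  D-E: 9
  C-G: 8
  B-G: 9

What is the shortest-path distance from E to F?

8

A few of the E→F routes:
E-C-B-F: 2 + 3 + 6 = 11
E-A-D-F: 6 + 2 + 6 = 14
E-C-G-F: 2 + 8 + 3 = 13
E-C-F: 2 + 6 = 8
E-A-F: 6 + 4 = 10
E-G-F: 7 + 3 = 10
Best route has total 8.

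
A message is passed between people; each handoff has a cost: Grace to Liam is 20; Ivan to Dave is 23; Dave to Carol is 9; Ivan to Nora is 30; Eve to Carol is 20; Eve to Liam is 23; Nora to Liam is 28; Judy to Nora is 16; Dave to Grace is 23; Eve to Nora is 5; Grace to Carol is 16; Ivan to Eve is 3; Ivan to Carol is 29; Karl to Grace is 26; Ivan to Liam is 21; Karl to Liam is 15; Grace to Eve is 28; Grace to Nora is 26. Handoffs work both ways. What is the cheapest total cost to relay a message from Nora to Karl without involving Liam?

A few of the Nora→Karl routes:
Nora -> Eve -> Carol -> Grace -> Karl: 5 + 20 + 16 + 26 = 67
Nora -> Eve -> Ivan -> Carol -> Grace -> Karl: 5 + 3 + 29 + 16 + 26 = 79
Nora -> Eve -> Grace -> Karl: 5 + 28 + 26 = 59
Nora -> Grace -> Karl: 26 + 26 = 52
Shortest: 52.

52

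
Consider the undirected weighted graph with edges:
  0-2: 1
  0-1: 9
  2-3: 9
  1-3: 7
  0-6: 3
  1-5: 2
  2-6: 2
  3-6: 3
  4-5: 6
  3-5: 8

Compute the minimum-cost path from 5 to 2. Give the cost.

Checking several routes:
5→1→3→6→0→2: 2 + 7 + 3 + 3 + 1 = 16
5→3→6→2: 8 + 3 + 2 = 13
5→1→0→6→2: 2 + 9 + 3 + 2 = 16
5→3→6→0→2: 8 + 3 + 3 + 1 = 15
5→1→3→6→2: 2 + 7 + 3 + 2 = 14
5→1→0→2: 2 + 9 + 1 = 12
Shortest: 12.

12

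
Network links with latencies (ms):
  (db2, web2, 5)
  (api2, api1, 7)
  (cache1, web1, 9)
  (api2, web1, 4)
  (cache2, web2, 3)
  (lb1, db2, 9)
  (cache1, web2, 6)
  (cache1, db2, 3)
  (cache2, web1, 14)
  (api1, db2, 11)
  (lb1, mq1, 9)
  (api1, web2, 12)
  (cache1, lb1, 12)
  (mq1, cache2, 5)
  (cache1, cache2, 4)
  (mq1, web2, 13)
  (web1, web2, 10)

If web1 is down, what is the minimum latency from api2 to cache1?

Checking several routes:
api2-api1-db2-cache1: 7 + 11 + 3 = 21
api2-api1-db2-web2-cache2-cache1: 7 + 11 + 5 + 3 + 4 = 30
api2-api1-web2-cache2-cache1: 7 + 12 + 3 + 4 = 26
api2-api1-web2-db2-cache1: 7 + 12 + 5 + 3 = 27
api2-api1-web2-cache1: 7 + 12 + 6 = 25
api2-api1-db2-web2-cache1: 7 + 11 + 5 + 6 = 29
Shortest: 21 ms.

21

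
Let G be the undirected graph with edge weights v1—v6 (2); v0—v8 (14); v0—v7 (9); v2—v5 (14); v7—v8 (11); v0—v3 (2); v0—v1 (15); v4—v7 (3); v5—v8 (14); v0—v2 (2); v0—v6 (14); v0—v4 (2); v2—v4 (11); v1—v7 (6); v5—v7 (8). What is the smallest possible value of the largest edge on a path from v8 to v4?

Comparing a few candidate routes:
v8 - v7 - v5 - v2 - v4: max(11, 8, 14, 11) = 14
v8 - v7 - v0 - v2 - v4: max(11, 9, 2, 11) = 11
v8 - v7 - v0 - v4: max(11, 9, 2) = 11
v8 - v7 - v4: max(11, 3) = 11
v8 - v7 - v5 - v2 - v0 - v4: max(11, 8, 14, 2, 2) = 14
Best route has worst link 11.

11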